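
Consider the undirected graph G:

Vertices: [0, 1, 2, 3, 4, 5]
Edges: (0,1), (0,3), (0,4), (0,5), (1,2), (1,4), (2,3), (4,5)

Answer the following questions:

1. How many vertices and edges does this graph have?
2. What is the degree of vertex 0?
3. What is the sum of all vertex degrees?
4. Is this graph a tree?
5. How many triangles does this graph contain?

Count: 6 vertices, 8 edges.
Vertex 0 has neighbors [1, 3, 4, 5], degree = 4.
Handshaking lemma: 2 * 8 = 16.
A tree on 6 vertices has 5 edges. This graph has 8 edges (3 extra). Not a tree.
Number of triangles = 2.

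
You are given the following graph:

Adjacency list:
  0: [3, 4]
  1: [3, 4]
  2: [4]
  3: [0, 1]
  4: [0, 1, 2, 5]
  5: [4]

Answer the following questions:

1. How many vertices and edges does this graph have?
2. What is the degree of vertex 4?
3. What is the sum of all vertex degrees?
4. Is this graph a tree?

Count: 6 vertices, 6 edges.
Vertex 4 has neighbors [0, 1, 2, 5], degree = 4.
Handshaking lemma: 2 * 6 = 12.
A tree on 6 vertices has 5 edges. This graph has 6 edges (1 extra). Not a tree.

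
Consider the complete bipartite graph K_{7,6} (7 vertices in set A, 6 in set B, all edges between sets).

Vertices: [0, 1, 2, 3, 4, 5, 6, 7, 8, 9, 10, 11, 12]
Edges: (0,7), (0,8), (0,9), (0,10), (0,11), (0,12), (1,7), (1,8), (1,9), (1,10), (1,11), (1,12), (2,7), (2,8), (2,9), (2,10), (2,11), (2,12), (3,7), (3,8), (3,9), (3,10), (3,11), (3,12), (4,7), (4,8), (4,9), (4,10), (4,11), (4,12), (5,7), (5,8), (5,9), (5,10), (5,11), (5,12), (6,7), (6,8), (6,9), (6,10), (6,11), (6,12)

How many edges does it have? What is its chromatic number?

K_{7,6} has 7 * 6 = 42 edges.
Bipartite graphs have chromatic number 2 (color each partition differently).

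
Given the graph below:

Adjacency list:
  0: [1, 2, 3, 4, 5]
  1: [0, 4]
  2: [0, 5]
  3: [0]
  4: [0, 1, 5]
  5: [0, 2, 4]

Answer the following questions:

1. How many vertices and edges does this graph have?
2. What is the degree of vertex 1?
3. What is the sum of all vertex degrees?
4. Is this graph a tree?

Count: 6 vertices, 8 edges.
Vertex 1 has neighbors [0, 4], degree = 2.
Handshaking lemma: 2 * 8 = 16.
A tree on 6 vertices has 5 edges. This graph has 8 edges (3 extra). Not a tree.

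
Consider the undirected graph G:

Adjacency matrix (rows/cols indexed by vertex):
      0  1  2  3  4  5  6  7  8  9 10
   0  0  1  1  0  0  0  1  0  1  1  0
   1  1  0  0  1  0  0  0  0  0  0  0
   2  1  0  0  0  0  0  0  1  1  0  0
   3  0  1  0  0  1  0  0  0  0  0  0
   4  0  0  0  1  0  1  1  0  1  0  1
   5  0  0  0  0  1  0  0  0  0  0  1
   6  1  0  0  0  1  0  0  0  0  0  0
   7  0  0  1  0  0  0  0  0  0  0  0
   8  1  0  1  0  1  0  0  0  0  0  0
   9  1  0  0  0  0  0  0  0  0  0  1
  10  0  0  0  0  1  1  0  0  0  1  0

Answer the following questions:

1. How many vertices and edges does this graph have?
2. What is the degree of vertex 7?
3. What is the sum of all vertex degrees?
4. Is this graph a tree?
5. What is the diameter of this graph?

Count: 11 vertices, 15 edges.
Vertex 7 has neighbors [2], degree = 1.
Handshaking lemma: 2 * 15 = 30.
A tree on 11 vertices has 10 edges. This graph has 15 edges (5 extra). Not a tree.
Diameter (longest shortest path) = 4.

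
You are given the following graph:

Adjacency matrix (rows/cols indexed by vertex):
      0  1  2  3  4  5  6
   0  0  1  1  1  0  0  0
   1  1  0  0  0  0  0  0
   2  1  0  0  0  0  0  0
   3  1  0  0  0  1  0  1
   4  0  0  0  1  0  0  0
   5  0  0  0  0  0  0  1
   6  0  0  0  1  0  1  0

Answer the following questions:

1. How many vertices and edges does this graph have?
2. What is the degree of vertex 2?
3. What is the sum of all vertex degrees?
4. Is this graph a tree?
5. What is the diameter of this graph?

Count: 7 vertices, 6 edges.
Vertex 2 has neighbors [0], degree = 1.
Handshaking lemma: 2 * 6 = 12.
A graph is a tree iff it is connected and has exactly n-1 edges. This graph is connected (all 7 vertices in one component) and has 7-1 = 6 edges. It is a tree.
Diameter (longest shortest path) = 4.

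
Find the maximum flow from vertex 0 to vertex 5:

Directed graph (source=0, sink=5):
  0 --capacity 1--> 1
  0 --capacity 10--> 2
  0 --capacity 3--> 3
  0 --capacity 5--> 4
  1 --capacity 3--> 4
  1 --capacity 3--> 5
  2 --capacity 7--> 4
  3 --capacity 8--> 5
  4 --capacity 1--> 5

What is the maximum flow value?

Computing max flow:
  Flow on (0->1): 1/1
  Flow on (0->2): 1/10
  Flow on (0->3): 3/3
  Flow on (1->5): 1/3
  Flow on (2->4): 1/7
  Flow on (3->5): 3/8
  Flow on (4->5): 1/1
Maximum flow = 5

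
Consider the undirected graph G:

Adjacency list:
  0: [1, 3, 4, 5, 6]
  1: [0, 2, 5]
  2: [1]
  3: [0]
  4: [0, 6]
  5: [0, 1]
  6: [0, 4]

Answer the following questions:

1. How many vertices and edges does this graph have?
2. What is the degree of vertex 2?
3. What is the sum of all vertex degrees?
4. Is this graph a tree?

Count: 7 vertices, 8 edges.
Vertex 2 has neighbors [1], degree = 1.
Handshaking lemma: 2 * 8 = 16.
A tree on 7 vertices has 6 edges. This graph has 8 edges (2 extra). Not a tree.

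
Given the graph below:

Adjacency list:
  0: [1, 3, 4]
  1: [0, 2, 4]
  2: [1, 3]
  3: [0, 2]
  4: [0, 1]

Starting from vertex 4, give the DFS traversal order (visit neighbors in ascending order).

DFS from vertex 4 (neighbors processed in ascending order):
Visit order: 4, 0, 1, 2, 3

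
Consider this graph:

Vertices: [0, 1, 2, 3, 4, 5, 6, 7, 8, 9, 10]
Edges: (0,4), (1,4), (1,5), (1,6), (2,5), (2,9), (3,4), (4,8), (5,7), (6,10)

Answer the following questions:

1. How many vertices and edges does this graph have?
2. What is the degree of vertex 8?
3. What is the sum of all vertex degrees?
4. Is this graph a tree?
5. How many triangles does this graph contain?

Count: 11 vertices, 10 edges.
Vertex 8 has neighbors [4], degree = 1.
Handshaking lemma: 2 * 10 = 20.
A graph is a tree iff it is connected and has exactly n-1 edges. This graph is connected (all 11 vertices in one component) and has 11-1 = 10 edges. It is a tree.
Number of triangles = 0.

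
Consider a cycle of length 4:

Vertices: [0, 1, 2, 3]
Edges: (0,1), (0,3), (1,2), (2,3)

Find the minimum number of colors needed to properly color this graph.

This is an even cycle (C_4). Even cycles are bipartite.
Chromatic number = 2.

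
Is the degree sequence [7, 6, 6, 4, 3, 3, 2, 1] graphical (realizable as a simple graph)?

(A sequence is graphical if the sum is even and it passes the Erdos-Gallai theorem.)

Sum of degrees = 32. Sum is even but fails Erdos-Gallai. The sequence is NOT graphical.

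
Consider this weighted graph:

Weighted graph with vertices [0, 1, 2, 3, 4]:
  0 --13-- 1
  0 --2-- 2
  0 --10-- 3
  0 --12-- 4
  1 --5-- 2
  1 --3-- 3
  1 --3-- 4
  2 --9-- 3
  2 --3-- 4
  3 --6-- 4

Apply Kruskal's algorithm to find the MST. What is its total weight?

Applying Kruskal's algorithm (sort edges by weight, add if no cycle):
  Add (0,2) w=2
  Add (1,3) w=3
  Add (1,4) w=3
  Add (2,4) w=3
  Skip (1,2) w=5 (creates cycle)
  Skip (3,4) w=6 (creates cycle)
  Skip (2,3) w=9 (creates cycle)
  Skip (0,3) w=10 (creates cycle)
  Skip (0,4) w=12 (creates cycle)
  Skip (0,1) w=13 (creates cycle)
MST weight = 11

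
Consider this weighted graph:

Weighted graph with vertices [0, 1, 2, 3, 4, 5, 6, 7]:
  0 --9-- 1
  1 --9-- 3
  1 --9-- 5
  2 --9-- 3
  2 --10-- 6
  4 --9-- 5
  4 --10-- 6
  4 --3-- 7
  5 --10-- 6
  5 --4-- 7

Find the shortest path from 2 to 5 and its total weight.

Using Dijkstra's algorithm from vertex 2:
Shortest path: 2 -> 6 -> 5
Total weight: 10 + 10 = 20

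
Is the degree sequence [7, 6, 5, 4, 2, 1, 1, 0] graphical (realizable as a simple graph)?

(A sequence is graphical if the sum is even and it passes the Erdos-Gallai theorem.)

Sum of degrees = 26. Sum is even but fails Erdos-Gallai. The sequence is NOT graphical.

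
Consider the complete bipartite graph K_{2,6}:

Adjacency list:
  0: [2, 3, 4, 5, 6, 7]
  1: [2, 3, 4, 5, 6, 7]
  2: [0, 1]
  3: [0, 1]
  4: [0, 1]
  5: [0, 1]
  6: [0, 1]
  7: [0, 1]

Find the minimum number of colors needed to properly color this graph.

K_{2,6} is bipartite: vertices split into two independent sets of size 2 and 6.
Color one set 0, the other 1. No adjacent vertices share a color.
Chromatic number = 2.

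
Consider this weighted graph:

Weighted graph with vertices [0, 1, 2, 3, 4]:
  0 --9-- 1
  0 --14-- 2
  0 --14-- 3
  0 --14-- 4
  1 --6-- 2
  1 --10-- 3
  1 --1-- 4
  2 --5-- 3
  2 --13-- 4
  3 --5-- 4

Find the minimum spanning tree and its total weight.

Applying Kruskal's algorithm (sort edges by weight, add if no cycle):
  Add (1,4) w=1
  Add (2,3) w=5
  Add (3,4) w=5
  Skip (1,2) w=6 (creates cycle)
  Add (0,1) w=9
  Skip (1,3) w=10 (creates cycle)
  Skip (2,4) w=13 (creates cycle)
  Skip (0,2) w=14 (creates cycle)
  Skip (0,4) w=14 (creates cycle)
  Skip (0,3) w=14 (creates cycle)
MST weight = 20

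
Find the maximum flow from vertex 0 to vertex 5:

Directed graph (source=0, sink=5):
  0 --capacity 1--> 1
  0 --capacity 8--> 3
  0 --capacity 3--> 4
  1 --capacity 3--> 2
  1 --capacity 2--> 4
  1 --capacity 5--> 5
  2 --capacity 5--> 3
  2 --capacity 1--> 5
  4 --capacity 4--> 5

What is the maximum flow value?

Computing max flow:
  Flow on (0->1): 1/1
  Flow on (0->4): 3/3
  Flow on (1->5): 1/5
  Flow on (4->5): 3/4
Maximum flow = 4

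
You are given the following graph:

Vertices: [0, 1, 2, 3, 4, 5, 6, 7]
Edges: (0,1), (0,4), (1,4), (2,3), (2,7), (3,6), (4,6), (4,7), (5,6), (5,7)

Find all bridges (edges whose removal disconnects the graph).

No bridges found. The graph is 2-edge-connected (no single edge removal disconnects it).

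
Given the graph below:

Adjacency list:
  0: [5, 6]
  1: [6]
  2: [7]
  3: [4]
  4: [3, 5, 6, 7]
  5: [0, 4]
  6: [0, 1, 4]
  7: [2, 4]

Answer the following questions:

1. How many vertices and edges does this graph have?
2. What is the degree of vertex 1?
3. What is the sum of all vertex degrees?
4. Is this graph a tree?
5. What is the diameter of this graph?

Count: 8 vertices, 8 edges.
Vertex 1 has neighbors [6], degree = 1.
Handshaking lemma: 2 * 8 = 16.
A tree on 8 vertices has 7 edges. This graph has 8 edges (1 extra). Not a tree.
Diameter (longest shortest path) = 4.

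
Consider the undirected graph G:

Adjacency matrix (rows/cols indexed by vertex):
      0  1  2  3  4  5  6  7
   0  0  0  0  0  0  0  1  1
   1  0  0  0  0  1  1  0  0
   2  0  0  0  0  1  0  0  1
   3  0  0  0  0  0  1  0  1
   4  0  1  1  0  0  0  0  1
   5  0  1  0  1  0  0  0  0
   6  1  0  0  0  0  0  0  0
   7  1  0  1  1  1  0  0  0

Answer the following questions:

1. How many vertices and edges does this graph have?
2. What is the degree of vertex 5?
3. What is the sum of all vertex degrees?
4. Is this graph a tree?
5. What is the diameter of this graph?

Count: 8 vertices, 9 edges.
Vertex 5 has neighbors [1, 3], degree = 2.
Handshaking lemma: 2 * 9 = 18.
A tree on 8 vertices has 7 edges. This graph has 9 edges (2 extra). Not a tree.
Diameter (longest shortest path) = 4.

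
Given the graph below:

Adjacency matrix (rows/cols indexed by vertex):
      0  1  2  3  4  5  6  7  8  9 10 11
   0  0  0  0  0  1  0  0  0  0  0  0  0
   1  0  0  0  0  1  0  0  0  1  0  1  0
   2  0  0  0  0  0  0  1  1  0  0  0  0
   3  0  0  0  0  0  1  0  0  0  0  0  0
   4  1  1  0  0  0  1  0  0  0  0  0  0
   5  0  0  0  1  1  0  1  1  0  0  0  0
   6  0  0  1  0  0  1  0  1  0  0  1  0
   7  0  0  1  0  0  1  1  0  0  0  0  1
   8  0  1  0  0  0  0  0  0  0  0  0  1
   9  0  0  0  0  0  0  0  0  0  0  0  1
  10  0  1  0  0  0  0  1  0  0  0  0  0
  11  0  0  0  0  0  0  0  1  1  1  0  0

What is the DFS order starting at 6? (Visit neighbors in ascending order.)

DFS from vertex 6 (neighbors processed in ascending order):
Visit order: 6, 2, 7, 5, 3, 4, 0, 1, 8, 11, 9, 10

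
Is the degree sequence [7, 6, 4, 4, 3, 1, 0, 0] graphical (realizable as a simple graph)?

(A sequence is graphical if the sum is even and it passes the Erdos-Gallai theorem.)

Sum of degrees = 25. Sum is odd, so the sequence is NOT graphical.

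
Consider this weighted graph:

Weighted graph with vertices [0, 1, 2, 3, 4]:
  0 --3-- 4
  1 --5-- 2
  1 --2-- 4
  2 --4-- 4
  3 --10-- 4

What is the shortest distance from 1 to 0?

Using Dijkstra's algorithm from vertex 1:
Shortest path: 1 -> 4 -> 0
Total weight: 2 + 3 = 5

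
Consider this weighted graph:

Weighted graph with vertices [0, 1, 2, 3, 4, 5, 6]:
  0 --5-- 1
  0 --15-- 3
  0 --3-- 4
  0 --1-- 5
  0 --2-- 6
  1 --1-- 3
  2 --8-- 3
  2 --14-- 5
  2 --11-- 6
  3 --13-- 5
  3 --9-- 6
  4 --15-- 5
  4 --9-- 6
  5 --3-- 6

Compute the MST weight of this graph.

Applying Kruskal's algorithm (sort edges by weight, add if no cycle):
  Add (0,5) w=1
  Add (1,3) w=1
  Add (0,6) w=2
  Add (0,4) w=3
  Skip (5,6) w=3 (creates cycle)
  Add (0,1) w=5
  Add (2,3) w=8
  Skip (3,6) w=9 (creates cycle)
  Skip (4,6) w=9 (creates cycle)
  Skip (2,6) w=11 (creates cycle)
  Skip (3,5) w=13 (creates cycle)
  Skip (2,5) w=14 (creates cycle)
  Skip (0,3) w=15 (creates cycle)
  Skip (4,5) w=15 (creates cycle)
MST weight = 20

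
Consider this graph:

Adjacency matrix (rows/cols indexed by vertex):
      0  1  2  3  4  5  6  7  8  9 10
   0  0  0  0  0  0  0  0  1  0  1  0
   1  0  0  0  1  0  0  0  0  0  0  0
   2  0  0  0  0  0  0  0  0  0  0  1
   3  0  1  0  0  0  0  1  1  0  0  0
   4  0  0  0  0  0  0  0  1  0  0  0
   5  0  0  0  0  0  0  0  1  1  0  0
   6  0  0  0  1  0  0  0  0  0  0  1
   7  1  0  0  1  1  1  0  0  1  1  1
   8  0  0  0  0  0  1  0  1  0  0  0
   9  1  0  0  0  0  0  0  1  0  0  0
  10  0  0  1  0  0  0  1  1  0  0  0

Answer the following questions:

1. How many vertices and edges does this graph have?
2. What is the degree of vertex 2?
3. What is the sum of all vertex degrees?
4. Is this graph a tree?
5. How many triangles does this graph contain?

Count: 11 vertices, 13 edges.
Vertex 2 has neighbors [10], degree = 1.
Handshaking lemma: 2 * 13 = 26.
A tree on 11 vertices has 10 edges. This graph has 13 edges (3 extra). Not a tree.
Number of triangles = 2.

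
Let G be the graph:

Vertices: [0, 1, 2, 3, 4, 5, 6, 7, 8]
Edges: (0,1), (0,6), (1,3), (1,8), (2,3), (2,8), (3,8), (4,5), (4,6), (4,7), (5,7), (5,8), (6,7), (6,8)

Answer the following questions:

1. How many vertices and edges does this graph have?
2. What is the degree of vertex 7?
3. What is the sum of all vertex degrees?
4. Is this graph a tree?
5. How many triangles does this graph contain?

Count: 9 vertices, 14 edges.
Vertex 7 has neighbors [4, 5, 6], degree = 3.
Handshaking lemma: 2 * 14 = 28.
A tree on 9 vertices has 8 edges. This graph has 14 edges (6 extra). Not a tree.
Number of triangles = 4.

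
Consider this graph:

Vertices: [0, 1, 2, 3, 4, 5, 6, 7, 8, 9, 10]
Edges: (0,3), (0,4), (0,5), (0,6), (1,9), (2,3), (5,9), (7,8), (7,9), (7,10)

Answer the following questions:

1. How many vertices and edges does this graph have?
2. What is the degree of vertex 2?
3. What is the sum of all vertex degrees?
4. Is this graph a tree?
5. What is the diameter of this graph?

Count: 11 vertices, 10 edges.
Vertex 2 has neighbors [3], degree = 1.
Handshaking lemma: 2 * 10 = 20.
A graph is a tree iff it is connected and has exactly n-1 edges. This graph is connected (all 11 vertices in one component) and has 11-1 = 10 edges. It is a tree.
Diameter (longest shortest path) = 6.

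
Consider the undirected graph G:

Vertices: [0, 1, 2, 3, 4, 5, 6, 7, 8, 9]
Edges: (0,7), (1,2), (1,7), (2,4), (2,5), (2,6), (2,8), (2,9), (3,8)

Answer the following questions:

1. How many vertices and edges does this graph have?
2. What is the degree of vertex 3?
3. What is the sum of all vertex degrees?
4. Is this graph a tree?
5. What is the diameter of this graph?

Count: 10 vertices, 9 edges.
Vertex 3 has neighbors [8], degree = 1.
Handshaking lemma: 2 * 9 = 18.
A graph is a tree iff it is connected and has exactly n-1 edges. This graph is connected (all 10 vertices in one component) and has 10-1 = 9 edges. It is a tree.
Diameter (longest shortest path) = 5.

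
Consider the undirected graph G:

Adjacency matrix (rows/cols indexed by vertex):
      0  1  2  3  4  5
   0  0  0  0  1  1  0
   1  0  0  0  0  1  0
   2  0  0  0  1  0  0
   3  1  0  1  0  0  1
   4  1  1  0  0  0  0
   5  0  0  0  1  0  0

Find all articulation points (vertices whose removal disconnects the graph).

An articulation point is a vertex whose removal disconnects the graph.
Articulation points: [0, 3, 4]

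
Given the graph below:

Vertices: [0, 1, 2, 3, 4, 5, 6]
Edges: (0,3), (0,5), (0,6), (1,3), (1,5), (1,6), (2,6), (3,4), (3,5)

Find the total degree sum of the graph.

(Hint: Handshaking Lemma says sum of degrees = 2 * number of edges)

Count edges: 9 edges.
By Handshaking Lemma: sum of degrees = 2 * 9 = 18.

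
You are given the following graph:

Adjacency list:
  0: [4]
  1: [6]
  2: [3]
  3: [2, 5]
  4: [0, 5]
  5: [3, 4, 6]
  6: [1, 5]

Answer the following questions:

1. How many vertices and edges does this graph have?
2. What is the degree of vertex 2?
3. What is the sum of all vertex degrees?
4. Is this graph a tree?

Count: 7 vertices, 6 edges.
Vertex 2 has neighbors [3], degree = 1.
Handshaking lemma: 2 * 6 = 12.
A graph is a tree iff it is connected and has exactly n-1 edges. This graph is connected (all 7 vertices in one component) and has 7-1 = 6 edges. It is a tree.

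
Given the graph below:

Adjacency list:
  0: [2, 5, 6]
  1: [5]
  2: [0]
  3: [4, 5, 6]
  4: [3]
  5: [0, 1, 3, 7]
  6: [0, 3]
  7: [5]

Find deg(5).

Vertex 5 has neighbors [0, 1, 3, 7], so deg(5) = 4.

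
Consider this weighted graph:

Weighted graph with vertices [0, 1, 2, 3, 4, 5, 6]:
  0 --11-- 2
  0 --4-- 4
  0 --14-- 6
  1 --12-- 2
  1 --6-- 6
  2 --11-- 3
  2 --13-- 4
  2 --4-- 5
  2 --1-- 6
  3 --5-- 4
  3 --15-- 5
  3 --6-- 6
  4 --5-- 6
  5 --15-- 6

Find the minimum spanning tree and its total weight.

Applying Kruskal's algorithm (sort edges by weight, add if no cycle):
  Add (2,6) w=1
  Add (0,4) w=4
  Add (2,5) w=4
  Add (3,4) w=5
  Add (4,6) w=5
  Add (1,6) w=6
  Skip (3,6) w=6 (creates cycle)
  Skip (0,2) w=11 (creates cycle)
  Skip (2,3) w=11 (creates cycle)
  Skip (1,2) w=12 (creates cycle)
  Skip (2,4) w=13 (creates cycle)
  Skip (0,6) w=14 (creates cycle)
  Skip (3,5) w=15 (creates cycle)
  Skip (5,6) w=15 (creates cycle)
MST weight = 25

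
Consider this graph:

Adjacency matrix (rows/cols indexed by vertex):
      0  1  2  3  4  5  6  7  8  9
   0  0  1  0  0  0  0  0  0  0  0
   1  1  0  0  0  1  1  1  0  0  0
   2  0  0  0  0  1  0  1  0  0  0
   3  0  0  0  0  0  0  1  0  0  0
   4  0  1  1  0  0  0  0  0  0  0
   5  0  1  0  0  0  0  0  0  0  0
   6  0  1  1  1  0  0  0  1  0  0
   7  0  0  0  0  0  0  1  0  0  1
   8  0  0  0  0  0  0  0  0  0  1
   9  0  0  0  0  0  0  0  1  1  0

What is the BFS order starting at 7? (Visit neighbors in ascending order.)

BFS from vertex 7 (neighbors processed in ascending order):
Visit order: 7, 6, 9, 1, 2, 3, 8, 0, 4, 5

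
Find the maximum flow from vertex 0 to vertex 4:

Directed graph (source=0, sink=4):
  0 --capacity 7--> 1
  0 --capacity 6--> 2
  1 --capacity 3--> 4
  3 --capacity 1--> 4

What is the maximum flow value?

Computing max flow:
  Flow on (0->1): 3/7
  Flow on (1->4): 3/3
Maximum flow = 3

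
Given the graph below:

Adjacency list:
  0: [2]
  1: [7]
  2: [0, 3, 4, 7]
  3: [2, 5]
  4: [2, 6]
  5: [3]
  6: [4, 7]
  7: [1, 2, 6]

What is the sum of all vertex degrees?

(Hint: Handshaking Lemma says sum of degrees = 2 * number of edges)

Count edges: 8 edges.
By Handshaking Lemma: sum of degrees = 2 * 8 = 16.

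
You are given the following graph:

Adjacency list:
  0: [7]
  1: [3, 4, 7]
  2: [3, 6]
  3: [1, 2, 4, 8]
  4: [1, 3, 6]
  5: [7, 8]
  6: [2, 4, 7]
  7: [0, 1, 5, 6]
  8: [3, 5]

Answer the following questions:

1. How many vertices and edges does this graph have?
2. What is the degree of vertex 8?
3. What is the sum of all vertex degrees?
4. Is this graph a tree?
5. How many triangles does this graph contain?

Count: 9 vertices, 12 edges.
Vertex 8 has neighbors [3, 5], degree = 2.
Handshaking lemma: 2 * 12 = 24.
A tree on 9 vertices has 8 edges. This graph has 12 edges (4 extra). Not a tree.
Number of triangles = 1.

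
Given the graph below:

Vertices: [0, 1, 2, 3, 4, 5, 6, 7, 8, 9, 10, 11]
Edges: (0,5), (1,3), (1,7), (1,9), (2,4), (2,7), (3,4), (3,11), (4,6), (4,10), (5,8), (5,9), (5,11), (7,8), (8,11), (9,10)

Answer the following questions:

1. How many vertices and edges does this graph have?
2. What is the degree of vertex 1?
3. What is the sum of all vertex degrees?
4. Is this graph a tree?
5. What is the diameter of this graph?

Count: 12 vertices, 16 edges.
Vertex 1 has neighbors [3, 7, 9], degree = 3.
Handshaking lemma: 2 * 16 = 32.
A tree on 12 vertices has 11 edges. This graph has 16 edges (5 extra). Not a tree.
Diameter (longest shortest path) = 5.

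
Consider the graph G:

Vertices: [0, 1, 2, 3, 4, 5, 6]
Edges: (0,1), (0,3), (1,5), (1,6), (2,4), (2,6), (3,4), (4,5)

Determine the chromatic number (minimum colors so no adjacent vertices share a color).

The graph has a maximum clique of size 2 (lower bound on chromatic number).
A valid 3-coloring: {0: 1, 1: 0, 2: 1, 3: 2, 4: 0, 5: 1, 6: 2}.
No proper 2-coloring exists (verified by exhaustive search).
Chromatic number = 3.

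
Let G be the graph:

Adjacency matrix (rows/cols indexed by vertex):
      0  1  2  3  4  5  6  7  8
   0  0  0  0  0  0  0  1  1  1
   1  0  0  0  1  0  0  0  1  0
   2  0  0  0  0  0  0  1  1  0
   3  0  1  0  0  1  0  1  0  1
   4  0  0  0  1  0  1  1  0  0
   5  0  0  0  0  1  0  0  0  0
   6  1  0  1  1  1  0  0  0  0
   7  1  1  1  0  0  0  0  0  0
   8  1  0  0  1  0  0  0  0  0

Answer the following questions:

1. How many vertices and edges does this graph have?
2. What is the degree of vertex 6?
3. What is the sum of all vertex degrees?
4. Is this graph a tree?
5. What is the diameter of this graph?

Count: 9 vertices, 12 edges.
Vertex 6 has neighbors [0, 2, 3, 4], degree = 4.
Handshaking lemma: 2 * 12 = 24.
A tree on 9 vertices has 8 edges. This graph has 12 edges (4 extra). Not a tree.
Diameter (longest shortest path) = 4.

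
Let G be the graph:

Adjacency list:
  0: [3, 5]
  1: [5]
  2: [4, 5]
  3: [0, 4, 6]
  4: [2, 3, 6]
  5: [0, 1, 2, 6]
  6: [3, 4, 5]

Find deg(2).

Vertex 2 has neighbors [4, 5], so deg(2) = 2.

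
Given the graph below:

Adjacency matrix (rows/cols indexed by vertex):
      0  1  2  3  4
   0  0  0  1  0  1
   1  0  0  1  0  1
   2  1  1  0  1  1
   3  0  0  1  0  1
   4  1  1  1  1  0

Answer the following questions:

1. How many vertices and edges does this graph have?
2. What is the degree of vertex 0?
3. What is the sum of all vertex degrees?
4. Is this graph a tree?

Count: 5 vertices, 7 edges.
Vertex 0 has neighbors [2, 4], degree = 2.
Handshaking lemma: 2 * 7 = 14.
A tree on 5 vertices has 4 edges. This graph has 7 edges (3 extra). Not a tree.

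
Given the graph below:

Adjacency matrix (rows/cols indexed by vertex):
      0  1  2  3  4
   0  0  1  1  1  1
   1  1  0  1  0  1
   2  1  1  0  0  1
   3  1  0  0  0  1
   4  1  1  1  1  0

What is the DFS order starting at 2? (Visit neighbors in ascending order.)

DFS from vertex 2 (neighbors processed in ascending order):
Visit order: 2, 0, 1, 4, 3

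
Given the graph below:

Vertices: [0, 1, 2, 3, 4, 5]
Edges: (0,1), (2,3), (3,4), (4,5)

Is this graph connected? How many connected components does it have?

Checking connectivity: the graph has 2 connected component(s).
Components: [[0, 1], [2, 3, 4, 5]]. The graph is NOT connected.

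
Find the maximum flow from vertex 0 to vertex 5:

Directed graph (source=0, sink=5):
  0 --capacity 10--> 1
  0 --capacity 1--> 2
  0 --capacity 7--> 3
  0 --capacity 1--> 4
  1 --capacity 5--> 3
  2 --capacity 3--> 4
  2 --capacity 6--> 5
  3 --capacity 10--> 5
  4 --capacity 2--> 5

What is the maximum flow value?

Computing max flow:
  Flow on (0->1): 5/10
  Flow on (0->2): 1/1
  Flow on (0->3): 5/7
  Flow on (0->4): 1/1
  Flow on (1->3): 5/5
  Flow on (2->5): 1/6
  Flow on (3->5): 10/10
  Flow on (4->5): 1/2
Maximum flow = 12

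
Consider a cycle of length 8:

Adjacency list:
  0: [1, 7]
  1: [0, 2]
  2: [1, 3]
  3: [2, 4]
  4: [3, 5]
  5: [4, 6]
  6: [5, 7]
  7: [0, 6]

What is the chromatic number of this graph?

This is an even cycle (C_8). Even cycles are bipartite.
Chromatic number = 2.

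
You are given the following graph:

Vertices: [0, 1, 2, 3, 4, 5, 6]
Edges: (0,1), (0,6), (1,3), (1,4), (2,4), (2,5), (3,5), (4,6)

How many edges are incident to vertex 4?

Vertex 4 has neighbors [1, 2, 6], so deg(4) = 3.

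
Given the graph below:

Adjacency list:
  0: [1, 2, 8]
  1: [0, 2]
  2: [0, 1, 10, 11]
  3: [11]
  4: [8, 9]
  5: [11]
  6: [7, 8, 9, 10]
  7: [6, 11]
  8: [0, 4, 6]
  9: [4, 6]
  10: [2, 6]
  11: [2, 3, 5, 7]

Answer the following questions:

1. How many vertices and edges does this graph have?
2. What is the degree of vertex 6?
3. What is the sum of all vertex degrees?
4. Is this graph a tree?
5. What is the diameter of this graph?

Count: 12 vertices, 15 edges.
Vertex 6 has neighbors [7, 8, 9, 10], degree = 4.
Handshaking lemma: 2 * 15 = 30.
A tree on 12 vertices has 11 edges. This graph has 15 edges (4 extra). Not a tree.
Diameter (longest shortest path) = 5.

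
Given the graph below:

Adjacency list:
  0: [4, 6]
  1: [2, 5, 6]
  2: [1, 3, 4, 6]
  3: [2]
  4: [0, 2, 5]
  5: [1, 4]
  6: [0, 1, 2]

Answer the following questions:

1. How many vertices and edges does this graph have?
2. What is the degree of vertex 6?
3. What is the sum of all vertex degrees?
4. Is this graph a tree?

Count: 7 vertices, 9 edges.
Vertex 6 has neighbors [0, 1, 2], degree = 3.
Handshaking lemma: 2 * 9 = 18.
A tree on 7 vertices has 6 edges. This graph has 9 edges (3 extra). Not a tree.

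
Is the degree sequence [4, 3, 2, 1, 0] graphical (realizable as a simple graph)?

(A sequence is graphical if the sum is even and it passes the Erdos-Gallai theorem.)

Sum of degrees = 10. Sum is even but fails Erdos-Gallai. The sequence is NOT graphical.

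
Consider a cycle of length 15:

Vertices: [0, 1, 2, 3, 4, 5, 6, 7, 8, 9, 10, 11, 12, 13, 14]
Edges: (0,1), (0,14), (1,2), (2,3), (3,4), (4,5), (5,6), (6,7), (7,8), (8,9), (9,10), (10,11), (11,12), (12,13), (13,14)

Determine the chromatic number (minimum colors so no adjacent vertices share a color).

This is an odd cycle (C_15). Odd cycles are not bipartite (any 2-coloring forces two adjacent vertices to match), and 3 colors suffice.
Chromatic number = 3.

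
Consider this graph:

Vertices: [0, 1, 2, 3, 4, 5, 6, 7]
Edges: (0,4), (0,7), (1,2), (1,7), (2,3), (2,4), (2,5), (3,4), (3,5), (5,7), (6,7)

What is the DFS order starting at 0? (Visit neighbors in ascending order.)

DFS from vertex 0 (neighbors processed in ascending order):
Visit order: 0, 4, 2, 1, 7, 5, 3, 6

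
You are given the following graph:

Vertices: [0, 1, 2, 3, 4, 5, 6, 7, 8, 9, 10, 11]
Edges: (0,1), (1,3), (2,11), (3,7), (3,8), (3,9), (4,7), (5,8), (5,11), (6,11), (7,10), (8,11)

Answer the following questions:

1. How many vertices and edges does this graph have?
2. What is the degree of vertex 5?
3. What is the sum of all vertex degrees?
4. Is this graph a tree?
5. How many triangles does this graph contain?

Count: 12 vertices, 12 edges.
Vertex 5 has neighbors [8, 11], degree = 2.
Handshaking lemma: 2 * 12 = 24.
A tree on 12 vertices has 11 edges. This graph has 12 edges (1 extra). Not a tree.
Number of triangles = 1.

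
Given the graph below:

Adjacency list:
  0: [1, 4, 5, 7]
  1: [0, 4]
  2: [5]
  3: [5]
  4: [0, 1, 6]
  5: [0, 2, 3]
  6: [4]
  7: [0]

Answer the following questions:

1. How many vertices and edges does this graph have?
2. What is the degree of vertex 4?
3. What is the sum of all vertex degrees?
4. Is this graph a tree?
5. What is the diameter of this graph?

Count: 8 vertices, 8 edges.
Vertex 4 has neighbors [0, 1, 6], degree = 3.
Handshaking lemma: 2 * 8 = 16.
A tree on 8 vertices has 7 edges. This graph has 8 edges (1 extra). Not a tree.
Diameter (longest shortest path) = 4.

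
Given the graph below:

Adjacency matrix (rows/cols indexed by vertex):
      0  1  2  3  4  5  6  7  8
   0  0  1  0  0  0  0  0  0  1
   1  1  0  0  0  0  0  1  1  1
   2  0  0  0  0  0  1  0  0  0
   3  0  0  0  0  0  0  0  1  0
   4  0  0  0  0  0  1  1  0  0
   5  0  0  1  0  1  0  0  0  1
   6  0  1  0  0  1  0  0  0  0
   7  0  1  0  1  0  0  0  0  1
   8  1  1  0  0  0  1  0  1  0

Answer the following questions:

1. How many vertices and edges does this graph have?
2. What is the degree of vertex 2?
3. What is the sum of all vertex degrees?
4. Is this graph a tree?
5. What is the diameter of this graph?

Count: 9 vertices, 11 edges.
Vertex 2 has neighbors [5], degree = 1.
Handshaking lemma: 2 * 11 = 22.
A tree on 9 vertices has 8 edges. This graph has 11 edges (3 extra). Not a tree.
Diameter (longest shortest path) = 4.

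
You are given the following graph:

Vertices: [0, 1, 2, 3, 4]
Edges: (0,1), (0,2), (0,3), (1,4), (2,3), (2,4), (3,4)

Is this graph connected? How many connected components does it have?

Checking connectivity: the graph has 1 connected component(s).
All vertices are reachable from each other. The graph IS connected.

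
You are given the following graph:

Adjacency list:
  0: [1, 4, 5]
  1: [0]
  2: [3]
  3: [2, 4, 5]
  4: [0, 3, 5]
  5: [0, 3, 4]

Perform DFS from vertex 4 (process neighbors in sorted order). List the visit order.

DFS from vertex 4 (neighbors processed in ascending order):
Visit order: 4, 0, 1, 5, 3, 2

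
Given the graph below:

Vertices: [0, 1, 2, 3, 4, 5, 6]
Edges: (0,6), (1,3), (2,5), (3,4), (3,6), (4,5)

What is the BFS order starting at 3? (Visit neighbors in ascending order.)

BFS from vertex 3 (neighbors processed in ascending order):
Visit order: 3, 1, 4, 6, 5, 0, 2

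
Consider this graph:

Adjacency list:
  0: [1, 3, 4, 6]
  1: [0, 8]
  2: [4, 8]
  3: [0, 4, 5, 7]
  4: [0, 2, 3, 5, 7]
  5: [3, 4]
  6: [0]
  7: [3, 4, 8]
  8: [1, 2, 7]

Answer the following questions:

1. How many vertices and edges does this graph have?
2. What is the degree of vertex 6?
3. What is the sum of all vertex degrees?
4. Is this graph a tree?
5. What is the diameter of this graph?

Count: 9 vertices, 13 edges.
Vertex 6 has neighbors [0], degree = 1.
Handshaking lemma: 2 * 13 = 26.
A tree on 9 vertices has 8 edges. This graph has 13 edges (5 extra). Not a tree.
Diameter (longest shortest path) = 3.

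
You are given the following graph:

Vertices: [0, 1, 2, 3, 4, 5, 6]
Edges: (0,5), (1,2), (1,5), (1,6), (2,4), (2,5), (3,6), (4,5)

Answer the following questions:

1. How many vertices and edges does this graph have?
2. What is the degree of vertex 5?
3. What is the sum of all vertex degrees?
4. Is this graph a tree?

Count: 7 vertices, 8 edges.
Vertex 5 has neighbors [0, 1, 2, 4], degree = 4.
Handshaking lemma: 2 * 8 = 16.
A tree on 7 vertices has 6 edges. This graph has 8 edges (2 extra). Not a tree.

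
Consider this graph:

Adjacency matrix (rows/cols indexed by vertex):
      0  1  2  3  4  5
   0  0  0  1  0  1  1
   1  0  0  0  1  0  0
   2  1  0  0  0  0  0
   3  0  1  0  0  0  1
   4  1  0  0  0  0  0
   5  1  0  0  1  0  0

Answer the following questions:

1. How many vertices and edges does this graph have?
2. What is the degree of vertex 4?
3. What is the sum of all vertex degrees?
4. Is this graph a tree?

Count: 6 vertices, 5 edges.
Vertex 4 has neighbors [0], degree = 1.
Handshaking lemma: 2 * 5 = 10.
A graph is a tree iff it is connected and has exactly n-1 edges. This graph is connected (all 6 vertices in one component) and has 6-1 = 5 edges. It is a tree.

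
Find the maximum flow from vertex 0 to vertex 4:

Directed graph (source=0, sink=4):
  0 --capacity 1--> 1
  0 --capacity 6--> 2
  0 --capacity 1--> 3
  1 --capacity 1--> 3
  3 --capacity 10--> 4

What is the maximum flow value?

Computing max flow:
  Flow on (0->1): 1/1
  Flow on (0->3): 1/1
  Flow on (1->3): 1/1
  Flow on (3->4): 2/10
Maximum flow = 2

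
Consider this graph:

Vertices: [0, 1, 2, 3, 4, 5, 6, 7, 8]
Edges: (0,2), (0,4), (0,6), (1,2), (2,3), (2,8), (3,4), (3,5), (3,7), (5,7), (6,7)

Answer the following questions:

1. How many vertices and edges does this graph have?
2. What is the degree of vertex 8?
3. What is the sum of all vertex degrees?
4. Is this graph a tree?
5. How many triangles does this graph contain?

Count: 9 vertices, 11 edges.
Vertex 8 has neighbors [2], degree = 1.
Handshaking lemma: 2 * 11 = 22.
A tree on 9 vertices has 8 edges. This graph has 11 edges (3 extra). Not a tree.
Number of triangles = 1.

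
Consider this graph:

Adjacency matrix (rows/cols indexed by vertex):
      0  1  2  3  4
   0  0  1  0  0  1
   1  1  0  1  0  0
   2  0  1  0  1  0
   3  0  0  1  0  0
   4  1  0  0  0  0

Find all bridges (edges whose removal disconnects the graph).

A bridge is an edge whose removal increases the number of connected components.
Bridges found: (0,1), (0,4), (1,2), (2,3)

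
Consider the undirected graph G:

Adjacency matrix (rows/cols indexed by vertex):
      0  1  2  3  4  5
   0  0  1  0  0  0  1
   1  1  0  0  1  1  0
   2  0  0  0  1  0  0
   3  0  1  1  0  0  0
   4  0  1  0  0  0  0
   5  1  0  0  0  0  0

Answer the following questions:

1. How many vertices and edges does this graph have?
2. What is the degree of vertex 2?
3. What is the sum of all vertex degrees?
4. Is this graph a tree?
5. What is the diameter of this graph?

Count: 6 vertices, 5 edges.
Vertex 2 has neighbors [3], degree = 1.
Handshaking lemma: 2 * 5 = 10.
A graph is a tree iff it is connected and has exactly n-1 edges. This graph is connected (all 6 vertices in one component) and has 6-1 = 5 edges. It is a tree.
Diameter (longest shortest path) = 4.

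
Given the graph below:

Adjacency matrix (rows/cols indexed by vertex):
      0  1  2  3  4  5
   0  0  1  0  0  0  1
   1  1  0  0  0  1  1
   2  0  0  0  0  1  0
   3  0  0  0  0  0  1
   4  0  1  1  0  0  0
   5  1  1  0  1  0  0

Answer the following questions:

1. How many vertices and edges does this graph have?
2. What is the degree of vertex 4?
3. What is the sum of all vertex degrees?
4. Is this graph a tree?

Count: 6 vertices, 6 edges.
Vertex 4 has neighbors [1, 2], degree = 2.
Handshaking lemma: 2 * 6 = 12.
A tree on 6 vertices has 5 edges. This graph has 6 edges (1 extra). Not a tree.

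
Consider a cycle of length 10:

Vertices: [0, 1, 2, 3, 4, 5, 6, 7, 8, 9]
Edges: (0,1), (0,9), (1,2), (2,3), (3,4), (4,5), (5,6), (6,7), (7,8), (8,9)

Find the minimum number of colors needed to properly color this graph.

This is an even cycle (C_10). Even cycles are bipartite.
Chromatic number = 2.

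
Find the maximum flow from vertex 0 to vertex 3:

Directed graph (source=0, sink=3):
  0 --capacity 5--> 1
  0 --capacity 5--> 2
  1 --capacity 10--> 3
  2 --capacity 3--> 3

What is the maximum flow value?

Computing max flow:
  Flow on (0->1): 5/5
  Flow on (0->2): 3/5
  Flow on (1->3): 5/10
  Flow on (2->3): 3/3
Maximum flow = 8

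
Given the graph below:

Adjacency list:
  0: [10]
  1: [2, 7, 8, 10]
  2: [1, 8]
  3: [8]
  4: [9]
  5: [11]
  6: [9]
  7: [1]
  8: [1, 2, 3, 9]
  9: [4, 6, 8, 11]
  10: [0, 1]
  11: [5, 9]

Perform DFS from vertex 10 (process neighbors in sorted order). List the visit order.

DFS from vertex 10 (neighbors processed in ascending order):
Visit order: 10, 0, 1, 2, 8, 3, 9, 4, 6, 11, 5, 7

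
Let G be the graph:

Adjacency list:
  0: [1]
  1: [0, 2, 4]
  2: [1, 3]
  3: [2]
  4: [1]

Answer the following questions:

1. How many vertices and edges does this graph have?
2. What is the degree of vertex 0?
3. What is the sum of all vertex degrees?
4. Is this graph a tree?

Count: 5 vertices, 4 edges.
Vertex 0 has neighbors [1], degree = 1.
Handshaking lemma: 2 * 4 = 8.
A graph is a tree iff it is connected and has exactly n-1 edges. This graph is connected (all 5 vertices in one component) and has 5-1 = 4 edges. It is a tree.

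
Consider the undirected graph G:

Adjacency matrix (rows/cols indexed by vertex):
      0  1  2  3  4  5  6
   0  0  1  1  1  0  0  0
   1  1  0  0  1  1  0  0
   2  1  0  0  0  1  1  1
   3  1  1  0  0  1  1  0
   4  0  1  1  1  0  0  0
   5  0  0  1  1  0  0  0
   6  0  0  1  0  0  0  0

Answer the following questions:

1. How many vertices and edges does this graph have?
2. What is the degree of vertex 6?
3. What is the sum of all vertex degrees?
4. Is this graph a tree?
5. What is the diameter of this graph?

Count: 7 vertices, 10 edges.
Vertex 6 has neighbors [2], degree = 1.
Handshaking lemma: 2 * 10 = 20.
A tree on 7 vertices has 6 edges. This graph has 10 edges (4 extra). Not a tree.
Diameter (longest shortest path) = 3.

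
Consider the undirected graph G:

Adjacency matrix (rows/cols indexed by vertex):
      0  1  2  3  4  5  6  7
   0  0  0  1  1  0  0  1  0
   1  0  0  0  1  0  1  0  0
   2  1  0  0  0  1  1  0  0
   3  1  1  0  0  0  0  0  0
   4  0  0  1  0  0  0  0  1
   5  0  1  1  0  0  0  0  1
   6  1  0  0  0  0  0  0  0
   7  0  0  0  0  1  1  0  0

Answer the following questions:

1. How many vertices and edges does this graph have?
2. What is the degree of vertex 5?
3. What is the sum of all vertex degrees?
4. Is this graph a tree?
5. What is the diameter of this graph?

Count: 8 vertices, 9 edges.
Vertex 5 has neighbors [1, 2, 7], degree = 3.
Handshaking lemma: 2 * 9 = 18.
A tree on 8 vertices has 7 edges. This graph has 9 edges (2 extra). Not a tree.
Diameter (longest shortest path) = 4.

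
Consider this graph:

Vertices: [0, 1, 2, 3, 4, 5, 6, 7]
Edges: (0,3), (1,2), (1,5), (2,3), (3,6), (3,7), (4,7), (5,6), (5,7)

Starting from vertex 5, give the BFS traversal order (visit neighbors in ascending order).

BFS from vertex 5 (neighbors processed in ascending order):
Visit order: 5, 1, 6, 7, 2, 3, 4, 0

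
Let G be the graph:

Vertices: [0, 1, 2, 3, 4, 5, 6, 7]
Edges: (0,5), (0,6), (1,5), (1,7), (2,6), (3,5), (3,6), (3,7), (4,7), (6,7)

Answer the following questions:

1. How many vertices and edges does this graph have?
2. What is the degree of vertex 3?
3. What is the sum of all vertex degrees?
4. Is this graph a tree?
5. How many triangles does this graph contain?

Count: 8 vertices, 10 edges.
Vertex 3 has neighbors [5, 6, 7], degree = 3.
Handshaking lemma: 2 * 10 = 20.
A tree on 8 vertices has 7 edges. This graph has 10 edges (3 extra). Not a tree.
Number of triangles = 1.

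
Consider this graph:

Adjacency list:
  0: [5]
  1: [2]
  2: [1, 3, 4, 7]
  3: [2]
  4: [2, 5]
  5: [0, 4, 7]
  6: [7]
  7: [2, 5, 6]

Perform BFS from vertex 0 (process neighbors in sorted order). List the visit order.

BFS from vertex 0 (neighbors processed in ascending order):
Visit order: 0, 5, 4, 7, 2, 6, 1, 3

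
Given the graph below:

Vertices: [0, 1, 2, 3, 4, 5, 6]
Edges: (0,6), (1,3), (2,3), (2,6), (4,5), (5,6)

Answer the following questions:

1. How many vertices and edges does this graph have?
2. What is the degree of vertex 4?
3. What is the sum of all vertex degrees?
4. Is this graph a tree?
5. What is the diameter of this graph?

Count: 7 vertices, 6 edges.
Vertex 4 has neighbors [5], degree = 1.
Handshaking lemma: 2 * 6 = 12.
A graph is a tree iff it is connected and has exactly n-1 edges. This graph is connected (all 7 vertices in one component) and has 7-1 = 6 edges. It is a tree.
Diameter (longest shortest path) = 5.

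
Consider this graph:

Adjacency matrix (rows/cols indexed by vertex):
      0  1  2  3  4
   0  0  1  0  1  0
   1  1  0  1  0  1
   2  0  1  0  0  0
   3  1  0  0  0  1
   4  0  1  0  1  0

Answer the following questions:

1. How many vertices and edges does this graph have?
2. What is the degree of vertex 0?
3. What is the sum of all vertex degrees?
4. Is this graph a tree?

Count: 5 vertices, 5 edges.
Vertex 0 has neighbors [1, 3], degree = 2.
Handshaking lemma: 2 * 5 = 10.
A tree on 5 vertices has 4 edges. This graph has 5 edges (1 extra). Not a tree.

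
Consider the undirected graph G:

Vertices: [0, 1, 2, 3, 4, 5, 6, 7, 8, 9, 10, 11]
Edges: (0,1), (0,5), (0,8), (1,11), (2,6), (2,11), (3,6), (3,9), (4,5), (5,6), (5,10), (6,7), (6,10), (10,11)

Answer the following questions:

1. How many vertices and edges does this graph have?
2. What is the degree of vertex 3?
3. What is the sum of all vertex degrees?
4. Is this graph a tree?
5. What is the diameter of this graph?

Count: 12 vertices, 14 edges.
Vertex 3 has neighbors [6, 9], degree = 2.
Handshaking lemma: 2 * 14 = 28.
A tree on 12 vertices has 11 edges. This graph has 14 edges (3 extra). Not a tree.
Diameter (longest shortest path) = 5.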